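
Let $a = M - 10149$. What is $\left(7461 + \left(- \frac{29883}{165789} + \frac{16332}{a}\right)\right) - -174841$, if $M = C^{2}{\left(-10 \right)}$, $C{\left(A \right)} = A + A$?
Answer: $\frac{98215841182969}{538758987} \approx 1.823 \cdot 10^{5}$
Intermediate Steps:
$C{\left(A \right)} = 2 A$
$M = 400$ ($M = \left(2 \left(-10\right)\right)^{2} = \left(-20\right)^{2} = 400$)
$a = -9749$ ($a = 400 - 10149 = -9749$)
$\left(7461 + \left(- \frac{29883}{165789} + \frac{16332}{a}\right)\right) - -174841 = \left(7461 + \left(- \frac{29883}{165789} + \frac{16332}{-9749}\right)\right) - -174841 = \left(7461 + \left(\left(-29883\right) \frac{1}{165789} + 16332 \left(- \frac{1}{9749}\right)\right)\right) + 174841 = \left(7461 - \frac{999665105}{538758987}\right) + 174841 = \frac{4018681136902}{538758987} + 174841 = \frac{98215841182969}{538758987}$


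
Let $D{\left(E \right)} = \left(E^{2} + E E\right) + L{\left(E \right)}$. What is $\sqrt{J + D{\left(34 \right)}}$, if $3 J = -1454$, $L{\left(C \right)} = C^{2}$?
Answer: $\frac{5 \sqrt{1074}}{3} \approx 54.62$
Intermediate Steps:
$J = - \frac{1454}{3}$ ($J = \frac{1}{3} \left(-1454\right) = - \frac{1454}{3} \approx -484.67$)
$D{\left(E \right)} = 3 E^{2}$ ($D{\left(E \right)} = \left(E^{2} + E E\right) + E^{2} = \left(E^{2} + E^{2}\right) + E^{2} = 2 E^{2} + E^{2} = 3 E^{2}$)
$\sqrt{J + D{\left(34 \right)}} = \sqrt{- \frac{1454}{3} + 3 \cdot 34^{2}} = \sqrt{- \frac{1454}{3} + 3 \cdot 1156} = \sqrt{- \frac{1454}{3} + 3468} = \sqrt{\frac{8950}{3}} = \frac{5 \sqrt{1074}}{3}$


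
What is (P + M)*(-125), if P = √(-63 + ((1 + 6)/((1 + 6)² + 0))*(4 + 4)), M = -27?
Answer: 3375 - 125*I*√3031/7 ≈ 3375.0 - 983.12*I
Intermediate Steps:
P = I*√3031/7 (P = √(-63 + (7/(7² + 0))*8) = √(-63 + (7/(49 + 0))*8) = √(-63 + (7/49)*8) = √(-63 + (7*(1/49))*8) = √(-63 + (⅐)*8) = √(-63 + 8/7) = √(-433/7) = I*√3031/7 ≈ 7.8649*I)
(P + M)*(-125) = (I*√3031/7 - 27)*(-125) = (-27 + I*√3031/7)*(-125) = 3375 - 125*I*√3031/7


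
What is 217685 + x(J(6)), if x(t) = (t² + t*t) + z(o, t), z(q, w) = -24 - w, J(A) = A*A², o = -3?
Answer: 310757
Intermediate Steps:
J(A) = A³
x(t) = -24 - t + 2*t² (x(t) = (t² + t*t) + (-24 - t) = (t² + t²) + (-24 - t) = 2*t² + (-24 - t) = -24 - t + 2*t²)
217685 + x(J(6)) = 217685 + (-24 - 1*6³ + 2*(6³)²) = 217685 + (-24 - 1*216 + 2*216²) = 217685 + (-24 - 216 + 2*46656) = 217685 + (-24 - 216 + 93312) = 217685 + 93072 = 310757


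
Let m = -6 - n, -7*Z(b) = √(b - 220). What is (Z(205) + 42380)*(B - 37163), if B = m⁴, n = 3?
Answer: -1296912760 + 30602*I*√15/7 ≈ -1.2969e+9 + 16932.0*I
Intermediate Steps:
Z(b) = -√(-220 + b)/7 (Z(b) = -√(b - 220)/7 = -√(-220 + b)/7)
m = -9 (m = -6 - 1*3 = -6 - 3 = -9)
B = 6561 (B = (-9)⁴ = 6561)
(Z(205) + 42380)*(B - 37163) = (-√(-220 + 205)/7 + 42380)*(6561 - 37163) = (-I*√15/7 + 42380)*(-30602) = (42380 - I*√15/7)*(-30602) = -1296912760 + 30602*I*√15/7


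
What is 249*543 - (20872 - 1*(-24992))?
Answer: 89343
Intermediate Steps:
249*543 - (20872 - 1*(-24992)) = 135207 - (20872 + 24992) = 135207 - 1*45864 = 135207 - 45864 = 89343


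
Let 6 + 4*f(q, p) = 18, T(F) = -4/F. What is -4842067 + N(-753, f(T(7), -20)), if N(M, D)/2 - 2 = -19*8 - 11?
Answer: -4842389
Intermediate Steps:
f(q, p) = 3 (f(q, p) = -3/2 + (¼)*18 = -3/2 + 9/2 = 3)
N(M, D) = -322 (N(M, D) = 4 + 2*(-19*8 - 11) = 4 + 2*(-152 - 11) = 4 + 2*(-163) = 4 - 326 = -322)
-4842067 + N(-753, f(T(7), -20)) = -4842067 - 322 = -4842389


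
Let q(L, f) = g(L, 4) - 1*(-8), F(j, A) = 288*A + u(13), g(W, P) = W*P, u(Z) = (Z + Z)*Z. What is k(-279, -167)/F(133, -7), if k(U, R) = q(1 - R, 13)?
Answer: -340/839 ≈ -0.40524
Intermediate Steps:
u(Z) = 2*Z**2 (u(Z) = (2*Z)*Z = 2*Z**2)
g(W, P) = P*W
F(j, A) = 338 + 288*A (F(j, A) = 288*A + 2*13**2 = 288*A + 2*169 = 288*A + 338 = 338 + 288*A)
q(L, f) = 8 + 4*L (q(L, f) = 4*L - 1*(-8) = 4*L + 8 = 8 + 4*L)
k(U, R) = 12 - 4*R (k(U, R) = 8 + 4*(1 - R) = 8 + (4 - 4*R) = 12 - 4*R)
k(-279, -167)/F(133, -7) = (12 - 4*(-167))/(338 + 288*(-7)) = (12 + 668)/(338 - 2016) = 680/(-1678) = 680*(-1/1678) = -340/839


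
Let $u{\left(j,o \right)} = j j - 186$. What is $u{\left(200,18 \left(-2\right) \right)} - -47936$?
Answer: $87750$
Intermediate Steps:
$u{\left(j,o \right)} = -186 + j^{2}$ ($u{\left(j,o \right)} = j^{2} - 186 = -186 + j^{2}$)
$u{\left(200,18 \left(-2\right) \right)} - -47936 = \left(-186 + 200^{2}\right) - -47936 = \left(-186 + 40000\right) + 47936 = 39814 + 47936 = 87750$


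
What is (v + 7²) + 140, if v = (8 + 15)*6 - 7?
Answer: 320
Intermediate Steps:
v = 131 (v = 23*6 - 7 = 138 - 7 = 131)
(v + 7²) + 140 = (131 + 7²) + 140 = (131 + 49) + 140 = 180 + 140 = 320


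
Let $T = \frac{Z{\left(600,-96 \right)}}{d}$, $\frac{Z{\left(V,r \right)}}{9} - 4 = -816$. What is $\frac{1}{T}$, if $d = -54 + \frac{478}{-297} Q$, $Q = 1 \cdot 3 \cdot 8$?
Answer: $\frac{655}{51678} \approx 0.012675$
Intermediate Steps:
$Z{\left(V,r \right)} = -7308$ ($Z{\left(V,r \right)} = 36 + 9 \left(-816\right) = 36 - 7344 = -7308$)
$Q = 24$ ($Q = 3 \cdot 8 = 24$)
$d = - \frac{9170}{99}$ ($d = -54 + \frac{478}{-297} \cdot 24 = -54 + 478 \left(- \frac{1}{297}\right) 24 = -54 - \frac{3824}{99} = - \frac{9170}{99} \approx -92.626$)
$T = \frac{51678}{655}$ ($T = - \frac{7308}{- \frac{9170}{99}} = \left(-7308\right) \left(- \frac{99}{9170}\right) = \frac{51678}{655} \approx 78.898$)
$\frac{1}{T} = \frac{1}{\frac{51678}{655}} = \frac{655}{51678}$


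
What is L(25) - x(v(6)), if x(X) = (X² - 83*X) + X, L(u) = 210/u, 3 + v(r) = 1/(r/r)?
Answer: -798/5 ≈ -159.60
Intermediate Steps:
v(r) = -2 (v(r) = -3 + 1/(r/r) = -3 + 1/1 = -3 + 1 = -2)
x(X) = X² - 82*X
L(25) - x(v(6)) = 210/25 - (-2)*(-82 - 2) = 210*(1/25) - (-2)*(-84) = 42/5 - 1*168 = 42/5 - 168 = -798/5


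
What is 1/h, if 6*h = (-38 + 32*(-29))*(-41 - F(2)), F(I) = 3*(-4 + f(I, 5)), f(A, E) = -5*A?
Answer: -1/161 ≈ -0.0062112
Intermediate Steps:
F(I) = -12 - 15*I (F(I) = 3*(-4 - 5*I) = -12 - 15*I)
h = -161 (h = ((-38 + 32*(-29))*(-41 - (-12 - 15*2)))/6 = ((-38 - 928)*(-41 - (-12 - 30)))/6 = (-966*(-41 - 1*(-42)))/6 = (-966*(-41 + 42))/6 = (-966*1)/6 = (⅙)*(-966) = -161)
1/h = 1/(-161) = -1/161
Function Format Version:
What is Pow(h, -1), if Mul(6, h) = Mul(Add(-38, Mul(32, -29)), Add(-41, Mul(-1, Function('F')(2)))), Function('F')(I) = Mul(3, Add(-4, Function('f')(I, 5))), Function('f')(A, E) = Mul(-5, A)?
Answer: Rational(-1, 161) ≈ -0.0062112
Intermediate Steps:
Function('F')(I) = Add(-12, Mul(-15, I)) (Function('F')(I) = Mul(3, Add(-4, Mul(-5, I))) = Add(-12, Mul(-15, I)))
h = -161 (h = Mul(Rational(1, 6), Mul(Add(-38, Mul(32, -29)), Add(-41, Mul(-1, Add(-12, Mul(-15, 2)))))) = Mul(Rational(1, 6), Mul(Add(-38, -928), Add(-41, Mul(-1, Add(-12, -30))))) = Mul(Rational(1, 6), Mul(-966, Add(-41, Mul(-1, -42)))) = Mul(Rational(1, 6), Mul(-966, Add(-41, 42))) = Mul(Rational(1, 6), Mul(-966, 1)) = Mul(Rational(1, 6), -966) = -161)
Pow(h, -1) = Pow(-161, -1) = Rational(-1, 161)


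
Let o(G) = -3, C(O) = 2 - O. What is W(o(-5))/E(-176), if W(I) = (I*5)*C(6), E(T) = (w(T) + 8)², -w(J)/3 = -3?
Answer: 60/289 ≈ 0.20761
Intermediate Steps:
w(J) = 9 (w(J) = -3*(-3) = 9)
E(T) = 289 (E(T) = (9 + 8)² = 17² = 289)
W(I) = -20*I (W(I) = (I*5)*(2 - 1*6) = (5*I)*(2 - 6) = (5*I)*(-4) = -20*I)
W(o(-5))/E(-176) = -20*(-3)/289 = 60*(1/289) = 60/289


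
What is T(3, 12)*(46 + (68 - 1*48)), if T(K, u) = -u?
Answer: -792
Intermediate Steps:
T(3, 12)*(46 + (68 - 1*48)) = (-1*12)*(46 + (68 - 1*48)) = -12*(46 + (68 - 48)) = -12*(46 + 20) = -12*66 = -792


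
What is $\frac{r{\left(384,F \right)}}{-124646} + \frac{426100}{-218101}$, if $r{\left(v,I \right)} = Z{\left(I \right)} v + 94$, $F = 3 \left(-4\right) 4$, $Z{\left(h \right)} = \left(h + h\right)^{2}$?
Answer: $- \frac{412489693719}{13592708623} \approx -30.346$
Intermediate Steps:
$Z{\left(h \right)} = 4 h^{2}$ ($Z{\left(h \right)} = \left(2 h\right)^{2} = 4 h^{2}$)
$F = -48$ ($F = \left(-12\right) 4 = -48$)
$r{\left(v,I \right)} = 94 + 4 v I^{2}$ ($r{\left(v,I \right)} = 4 I^{2} v + 94 = 4 v I^{2} + 94 = 94 + 4 v I^{2}$)
$\frac{r{\left(384,F \right)}}{-124646} + \frac{426100}{-218101} = \frac{94 + 4 \cdot 384 \left(-48\right)^{2}}{-124646} + \frac{426100}{-218101} = \left(94 + 4 \cdot 384 \cdot 2304\right) \left(- \frac{1}{124646}\right) + 426100 \left(- \frac{1}{218101}\right) = \left(94 + 3538944\right) \left(- \frac{1}{124646}\right) - \frac{426100}{218101} = 3539038 \left(- \frac{1}{124646}\right) - \frac{426100}{218101} = - \frac{1769519}{62323} - \frac{426100}{218101} = - \frac{412489693719}{13592708623}$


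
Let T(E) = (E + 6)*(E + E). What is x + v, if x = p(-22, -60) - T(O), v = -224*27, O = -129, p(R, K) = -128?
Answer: -37910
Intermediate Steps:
v = -6048
T(E) = 2*E*(6 + E) (T(E) = (6 + E)*(2*E) = 2*E*(6 + E))
x = -31862 (x = -128 - 2*(-129)*(6 - 129) = -128 - 2*(-129)*(-123) = -128 - 1*31734 = -128 - 31734 = -31862)
x + v = -31862 - 6048 = -37910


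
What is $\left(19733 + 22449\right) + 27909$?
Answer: $70091$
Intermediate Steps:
$\left(19733 + 22449\right) + 27909 = 42182 + 27909 = 70091$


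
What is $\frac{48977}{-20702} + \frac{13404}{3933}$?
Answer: $\frac{28287689}{27140322} \approx 1.0423$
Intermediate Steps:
$\frac{48977}{-20702} + \frac{13404}{3933} = 48977 \left(- \frac{1}{20702}\right) + 13404 \cdot \frac{1}{3933} = - \frac{48977}{20702} + \frac{4468}{1311} = \frac{28287689}{27140322}$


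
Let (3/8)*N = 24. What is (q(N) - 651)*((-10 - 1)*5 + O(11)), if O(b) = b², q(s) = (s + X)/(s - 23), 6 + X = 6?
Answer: -1757382/41 ≈ -42863.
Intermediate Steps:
X = 0 (X = -6 + 6 = 0)
N = 64 (N = (8/3)*24 = 64)
q(s) = s/(-23 + s) (q(s) = (s + 0)/(s - 23) = s/(-23 + s))
(q(N) - 651)*((-10 - 1)*5 + O(11)) = (64/(-23 + 64) - 651)*((-10 - 1)*5 + 11²) = (64/41 - 651)*(-11*5 + 121) = (64*(1/41) - 651)*(-55 + 121) = (64/41 - 651)*66 = -26627/41*66 = -1757382/41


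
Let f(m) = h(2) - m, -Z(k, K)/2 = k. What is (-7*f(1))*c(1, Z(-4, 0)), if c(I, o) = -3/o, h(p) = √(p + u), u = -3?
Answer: -21/8 + 21*I/8 ≈ -2.625 + 2.625*I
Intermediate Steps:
Z(k, K) = -2*k
h(p) = √(-3 + p) (h(p) = √(p - 3) = √(-3 + p))
f(m) = I - m (f(m) = √(-3 + 2) - m = √(-1) - m = I - m)
(-7*f(1))*c(1, Z(-4, 0)) = (-7*(I - 1*1))*(-3/((-2*(-4)))) = (-7*(I - 1))*(-3/8) = (-7*(-1 + I))*(-3*⅛) = (7 - 7*I)*(-3/8) = -21/8 + 21*I/8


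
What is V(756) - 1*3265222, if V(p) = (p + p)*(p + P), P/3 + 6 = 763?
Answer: 1311602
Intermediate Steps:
P = 2271 (P = -18 + 3*763 = -18 + 2289 = 2271)
V(p) = 2*p*(2271 + p) (V(p) = (p + p)*(p + 2271) = (2*p)*(2271 + p) = 2*p*(2271 + p))
V(756) - 1*3265222 = 2*756*(2271 + 756) - 1*3265222 = 2*756*3027 - 3265222 = 4576824 - 3265222 = 1311602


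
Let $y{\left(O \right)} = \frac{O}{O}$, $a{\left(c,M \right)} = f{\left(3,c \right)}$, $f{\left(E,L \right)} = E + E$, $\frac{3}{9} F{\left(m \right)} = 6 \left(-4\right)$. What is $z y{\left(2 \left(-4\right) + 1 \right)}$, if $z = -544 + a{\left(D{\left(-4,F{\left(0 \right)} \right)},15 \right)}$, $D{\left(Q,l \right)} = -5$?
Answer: $-538$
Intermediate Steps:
$F{\left(m \right)} = -72$ ($F{\left(m \right)} = 3 \cdot 6 \left(-4\right) = 3 \left(-24\right) = -72$)
$f{\left(E,L \right)} = 2 E$
$a{\left(c,M \right)} = 6$ ($a{\left(c,M \right)} = 2 \cdot 3 = 6$)
$z = -538$ ($z = -544 + 6 = -538$)
$y{\left(O \right)} = 1$
$z y{\left(2 \left(-4\right) + 1 \right)} = \left(-538\right) 1 = -538$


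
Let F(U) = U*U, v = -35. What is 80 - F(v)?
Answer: -1145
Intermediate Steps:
F(U) = U**2
80 - F(v) = 80 - 1*(-35)**2 = 80 - 1*1225 = 80 - 1225 = -1145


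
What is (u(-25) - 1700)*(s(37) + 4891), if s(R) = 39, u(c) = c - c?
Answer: -8381000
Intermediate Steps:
u(c) = 0
(u(-25) - 1700)*(s(37) + 4891) = (0 - 1700)*(39 + 4891) = -1700*4930 = -8381000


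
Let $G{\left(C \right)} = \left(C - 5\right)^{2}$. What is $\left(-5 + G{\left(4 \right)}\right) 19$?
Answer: $-76$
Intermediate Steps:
$G{\left(C \right)} = \left(-5 + C\right)^{2}$
$\left(-5 + G{\left(4 \right)}\right) 19 = \left(-5 + \left(-5 + 4\right)^{2}\right) 19 = \left(-5 + \left(-1\right)^{2}\right) 19 = \left(-5 + 1\right) 19 = \left(-4\right) 19 = -76$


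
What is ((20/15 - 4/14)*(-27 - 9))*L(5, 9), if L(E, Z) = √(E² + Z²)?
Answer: -264*√106/7 ≈ -388.29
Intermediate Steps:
((20/15 - 4/14)*(-27 - 9))*L(5, 9) = ((20/15 - 4/14)*(-27 - 9))*√(5² + 9²) = ((20*(1/15) - 4*1/14)*(-36))*√(25 + 81) = ((4/3 - 2/7)*(-36))*√106 = ((22/21)*(-36))*√106 = -264*√106/7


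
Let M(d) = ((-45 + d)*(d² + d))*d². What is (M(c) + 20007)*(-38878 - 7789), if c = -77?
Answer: 197539262871323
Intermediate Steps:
M(d) = d²*(-45 + d)*(d + d²) (M(d) = ((-45 + d)*(d + d²))*d² = d²*(-45 + d)*(d + d²))
(M(c) + 20007)*(-38878 - 7789) = ((-77)³*(-45 + (-77)² - 44*(-77)) + 20007)*(-38878 - 7789) = (-456533*(-45 + 5929 + 3388) + 20007)*(-46667) = (-456533*9272 + 20007)*(-46667) = (-4232973976 + 20007)*(-46667) = -4232953969*(-46667) = 197539262871323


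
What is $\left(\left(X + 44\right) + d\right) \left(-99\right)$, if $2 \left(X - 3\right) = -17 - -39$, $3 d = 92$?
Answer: $-8778$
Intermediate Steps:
$d = \frac{92}{3}$ ($d = \frac{1}{3} \cdot 92 = \frac{92}{3} \approx 30.667$)
$X = 14$ ($X = 3 + \frac{-17 - -39}{2} = 3 + \frac{-17 + 39}{2} = 3 + \frac{1}{2} \cdot 22 = 3 + 11 = 14$)
$\left(\left(X + 44\right) + d\right) \left(-99\right) = \left(\left(14 + 44\right) + \frac{92}{3}\right) \left(-99\right) = \left(58 + \frac{92}{3}\right) \left(-99\right) = \frac{266}{3} \left(-99\right) = -8778$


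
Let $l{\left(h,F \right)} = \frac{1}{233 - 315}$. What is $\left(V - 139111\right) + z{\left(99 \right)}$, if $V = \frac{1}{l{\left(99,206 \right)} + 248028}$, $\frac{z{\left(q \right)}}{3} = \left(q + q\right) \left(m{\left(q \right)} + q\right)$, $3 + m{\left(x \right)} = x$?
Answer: $- \frac{473495845813}{20338295} \approx -23281.0$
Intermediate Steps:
$m{\left(x \right)} = -3 + x$
$z{\left(q \right)} = 6 q \left(-3 + 2 q\right)$ ($z{\left(q \right)} = 3 \left(q + q\right) \left(\left(-3 + q\right) + q\right) = 3 \cdot 2 q \left(-3 + 2 q\right) = 6 q \left(-3 + 2 q\right)$)
$l{\left(h,F \right)} = - \frac{1}{82}$ ($l{\left(h,F \right)} = \frac{1}{-82} = - \frac{1}{82}$)
$V = \frac{82}{20338295}$ ($V = \frac{1}{- \frac{1}{82} + 248028} = \frac{1}{\frac{20338295}{82}} = \frac{82}{20338295} \approx 4.0318 \cdot 10^{-6}$)
$\left(V - 139111\right) + z{\left(99 \right)} = \left(\frac{82}{20338295} - 139111\right) + 6 \cdot 99 \left(-3 + 2 \cdot 99\right) = - \frac{2829280555663}{20338295} + 6 \cdot 99 \left(-3 + 198\right) = - \frac{2829280555663}{20338295} + 6 \cdot 99 \cdot 195 = - \frac{2829280555663}{20338295} + 115830 = - \frac{473495845813}{20338295}$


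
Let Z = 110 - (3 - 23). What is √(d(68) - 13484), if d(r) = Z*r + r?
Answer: 4*I*√286 ≈ 67.646*I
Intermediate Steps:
Z = 130 (Z = 110 - 1*(-20) = 110 + 20 = 130)
d(r) = 131*r (d(r) = 130*r + r = 131*r)
√(d(68) - 13484) = √(131*68 - 13484) = √(8908 - 13484) = √(-4576) = 4*I*√286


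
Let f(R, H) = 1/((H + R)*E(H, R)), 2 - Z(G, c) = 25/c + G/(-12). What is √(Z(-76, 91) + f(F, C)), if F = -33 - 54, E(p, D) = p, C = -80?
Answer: I*√3831150098685/911820 ≈ 2.1466*I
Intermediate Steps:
F = -87
Z(G, c) = 2 - 25/c + G/12 (Z(G, c) = 2 - (25/c + G/(-12)) = 2 - (25/c + G*(-1/12)) = 2 - (25/c - G/12) = 2 + (-25/c + G/12) = 2 - 25/c + G/12)
f(R, H) = 1/(H*(H + R)) (f(R, H) = 1/((H + R)*H) = 1/(H*(H + R)))
√(Z(-76, 91) + f(F, C)) = √((2 - 25/91 + (1/12)*(-76)) + 1/((-80)*(-80 - 87))) = √((2 - 25*1/91 - 19/3) - 1/80/(-167)) = √((2 - 25/91 - 19/3) - 1/80*(-1/167)) = √(-1258/273 + 1/13360) = √(-16806607/3647280) = I*√3831150098685/911820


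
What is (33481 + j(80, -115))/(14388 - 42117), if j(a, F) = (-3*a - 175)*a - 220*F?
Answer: -8527/9243 ≈ -0.92254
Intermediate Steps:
j(a, F) = -220*F + a*(-175 - 3*a) (j(a, F) = (-175 - 3*a)*a - 220*F = a*(-175 - 3*a) - 220*F = -220*F + a*(-175 - 3*a))
(33481 + j(80, -115))/(14388 - 42117) = (33481 + (-220*(-115) - 175*80 - 3*80²))/(14388 - 42117) = (33481 + (25300 - 14000 - 3*6400))/(-27729) = (33481 + (25300 - 14000 - 19200))*(-1/27729) = (33481 - 7900)*(-1/27729) = 25581*(-1/27729) = -8527/9243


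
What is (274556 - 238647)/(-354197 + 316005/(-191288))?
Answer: -6868960792/67753951741 ≈ -0.10138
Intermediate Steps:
(274556 - 238647)/(-354197 + 316005/(-191288)) = 35909/(-354197 + 316005*(-1/191288)) = 35909/(-354197 - 316005/191288) = 35909/(-67753951741/191288) = 35909*(-191288/67753951741) = -6868960792/67753951741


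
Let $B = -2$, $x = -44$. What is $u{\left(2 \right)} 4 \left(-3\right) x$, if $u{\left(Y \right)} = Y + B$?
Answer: $0$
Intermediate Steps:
$u{\left(Y \right)} = -2 + Y$ ($u{\left(Y \right)} = Y - 2 = -2 + Y$)
$u{\left(2 \right)} 4 \left(-3\right) x = \left(-2 + 2\right) 4 \left(-3\right) \left(-44\right) = 0 \left(-12\right) \left(-44\right) = 0 \left(-44\right) = 0$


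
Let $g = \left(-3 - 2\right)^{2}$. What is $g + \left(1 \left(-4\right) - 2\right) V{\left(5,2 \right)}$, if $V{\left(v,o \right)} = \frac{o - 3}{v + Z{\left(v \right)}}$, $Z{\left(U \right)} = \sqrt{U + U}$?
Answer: $27 - \frac{2 \sqrt{10}}{5} \approx 25.735$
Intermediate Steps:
$Z{\left(U \right)} = \sqrt{2} \sqrt{U}$ ($Z{\left(U \right)} = \sqrt{2 U} = \sqrt{2} \sqrt{U}$)
$g = 25$ ($g = \left(-5\right)^{2} = 25$)
$V{\left(v,o \right)} = \frac{-3 + o}{v + \sqrt{2} \sqrt{v}}$ ($V{\left(v,o \right)} = \frac{o - 3}{v + \sqrt{2} \sqrt{v}} = \frac{-3 + o}{v + \sqrt{2} \sqrt{v}}$)
$g + \left(1 \left(-4\right) - 2\right) V{\left(5,2 \right)} = 25 + \left(1 \left(-4\right) - 2\right) \frac{-3 + 2}{5 + \sqrt{2} \sqrt{5}} = 25 + \left(-4 - 2\right) \frac{1}{5 + \sqrt{10}} \left(-1\right) = 25 - 6 \left(- \frac{1}{5 + \sqrt{10}}\right) = 25 + \frac{6}{5 + \sqrt{10}}$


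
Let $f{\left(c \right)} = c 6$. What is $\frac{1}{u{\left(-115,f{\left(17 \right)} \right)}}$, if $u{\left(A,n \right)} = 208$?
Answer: $\frac{1}{208} \approx 0.0048077$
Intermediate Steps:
$f{\left(c \right)} = 6 c$
$\frac{1}{u{\left(-115,f{\left(17 \right)} \right)}} = \frac{1}{208}$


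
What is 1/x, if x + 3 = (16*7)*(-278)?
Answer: -1/31139 ≈ -3.2114e-5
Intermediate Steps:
x = -31139 (x = -3 + (16*7)*(-278) = -3 + 112*(-278) = -3 - 31136 = -31139)
1/x = 1/(-31139) = -1/31139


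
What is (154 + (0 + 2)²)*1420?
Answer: 224360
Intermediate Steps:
(154 + (0 + 2)²)*1420 = (154 + 2²)*1420 = (154 + 4)*1420 = 158*1420 = 224360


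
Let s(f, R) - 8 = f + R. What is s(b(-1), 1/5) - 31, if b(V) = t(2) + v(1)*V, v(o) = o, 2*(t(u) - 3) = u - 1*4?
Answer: -109/5 ≈ -21.800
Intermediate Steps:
t(u) = 1 + u/2 (t(u) = 3 + (u - 1*4)/2 = 3 + (u - 4)/2 = 3 + (-4 + u)/2 = 3 + (-2 + u/2) = 1 + u/2)
b(V) = 2 + V (b(V) = (1 + (½)*2) + 1*V = (1 + 1) + V = 2 + V)
s(f, R) = 8 + R + f (s(f, R) = 8 + (f + R) = 8 + (R + f) = 8 + R + f)
s(b(-1), 1/5) - 31 = (8 + 1/5 + (2 - 1)) - 31 = (8 + ⅕ + 1) - 31 = 46/5 - 31 = -109/5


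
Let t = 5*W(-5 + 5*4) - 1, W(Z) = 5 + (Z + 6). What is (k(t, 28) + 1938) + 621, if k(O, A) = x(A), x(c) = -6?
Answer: 2553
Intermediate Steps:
W(Z) = 11 + Z (W(Z) = 5 + (6 + Z) = 11 + Z)
t = 129 (t = 5*(11 + (-5 + 5*4)) - 1 = 5*(11 + (-5 + 20)) - 1 = 5*(11 + 15) - 1 = 5*26 - 1 = 130 - 1 = 129)
k(O, A) = -6
(k(t, 28) + 1938) + 621 = (-6 + 1938) + 621 = 1932 + 621 = 2553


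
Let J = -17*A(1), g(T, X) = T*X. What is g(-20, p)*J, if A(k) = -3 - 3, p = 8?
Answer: -16320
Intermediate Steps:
A(k) = -6
J = 102 (J = -17*(-6) = 102)
g(-20, p)*J = -20*8*102 = -160*102 = -16320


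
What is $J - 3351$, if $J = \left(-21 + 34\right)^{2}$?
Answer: $-3182$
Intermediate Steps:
$J = 169$ ($J = 13^{2} = 169$)
$J - 3351 = 169 - 3351 = -3182$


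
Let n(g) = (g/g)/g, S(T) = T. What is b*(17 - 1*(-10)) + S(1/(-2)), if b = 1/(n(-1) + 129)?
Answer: -37/128 ≈ -0.28906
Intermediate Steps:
n(g) = 1/g
b = 1/128 (b = 1/(1/(-1) + 129) = 1/(-1 + 129) = 1/128 ≈ 0.0078125)
b*(17 - 1*(-10)) + S(1/(-2)) = (17 - 1*(-10))/128 + 1/(-2) = (17 + 10)/128 - ½ = (1/128)*27 - ½ = 27/128 - ½ = -37/128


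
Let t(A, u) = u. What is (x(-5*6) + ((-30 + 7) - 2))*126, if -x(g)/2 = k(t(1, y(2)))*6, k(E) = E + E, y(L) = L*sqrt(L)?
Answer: -3150 - 6048*sqrt(2) ≈ -11703.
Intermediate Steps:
y(L) = L**(3/2)
k(E) = 2*E
x(g) = -48*sqrt(2) (x(g) = -2*2*2**(3/2)*6 = -2*2*(2*sqrt(2))*6 = -2*4*sqrt(2)*6 = -48*sqrt(2))
(x(-5*6) + ((-30 + 7) - 2))*126 = (-48*sqrt(2) + ((-30 + 7) - 2))*126 = (-48*sqrt(2) + (-23 - 2))*126 = (-48*sqrt(2) - 25)*126 = (-25 - 48*sqrt(2))*126 = -3150 - 6048*sqrt(2)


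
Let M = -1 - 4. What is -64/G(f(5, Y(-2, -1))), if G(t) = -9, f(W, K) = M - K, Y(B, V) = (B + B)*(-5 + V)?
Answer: 64/9 ≈ 7.1111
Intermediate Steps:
Y(B, V) = 2*B*(-5 + V) (Y(B, V) = (2*B)*(-5 + V) = 2*B*(-5 + V))
M = -5
f(W, K) = -5 - K
-64/G(f(5, Y(-2, -1))) = -64/(-9) = -64*(-1/9) = 64/9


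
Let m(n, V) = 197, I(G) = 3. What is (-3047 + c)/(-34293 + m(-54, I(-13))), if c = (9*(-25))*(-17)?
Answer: -389/17048 ≈ -0.022818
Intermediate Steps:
c = 3825 (c = -225*(-17) = 3825)
(-3047 + c)/(-34293 + m(-54, I(-13))) = (-3047 + 3825)/(-34293 + 197) = 778/(-34096) = 778*(-1/34096) = -389/17048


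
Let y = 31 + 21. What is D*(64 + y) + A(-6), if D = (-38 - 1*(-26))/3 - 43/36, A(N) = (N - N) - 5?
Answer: -5468/9 ≈ -607.56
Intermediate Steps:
A(N) = -5 (A(N) = 0 - 5 = -5)
y = 52
D = -187/36 (D = (-38 + 26)*(⅓) - 43*1/36 = -12*⅓ - 43/36 = -4 - 43/36 = -187/36 ≈ -5.1944)
D*(64 + y) + A(-6) = -187*(64 + 52)/36 - 5 = -187/36*116 - 5 = -5423/9 - 5 = -5468/9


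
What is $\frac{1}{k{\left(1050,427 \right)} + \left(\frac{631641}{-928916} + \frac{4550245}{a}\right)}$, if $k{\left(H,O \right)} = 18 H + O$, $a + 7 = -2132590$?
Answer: $\frac{1981003474852}{38281280327378507} \approx 5.1749 \cdot 10^{-5}$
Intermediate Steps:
$a = -2132597$ ($a = -7 - 2132590 = -2132597$)
$k{\left(H,O \right)} = O + 18 H$
$\frac{1}{k{\left(1050,427 \right)} + \left(\frac{631641}{-928916} + \frac{4550245}{a}\right)} = \frac{1}{\left(427 + 18 \cdot 1050\right) + \left(\frac{631641}{-928916} + \frac{4550245}{-2132597}\right)} = \frac{1}{\left(427 + 18900\right) + \left(631641 \left(- \frac{1}{928916}\right) + 4550245 \left(- \frac{1}{2132597}\right)\right)} = \frac{1}{19327 - \frac{5573831086097}{1981003474852}} = \frac{1}{\frac{38281280327378507}{1981003474852}} = \frac{1981003474852}{38281280327378507}$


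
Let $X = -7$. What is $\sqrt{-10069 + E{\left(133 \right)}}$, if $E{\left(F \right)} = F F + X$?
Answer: $\sqrt{7613} \approx 87.252$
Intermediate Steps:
$E{\left(F \right)} = -7 + F^{2}$ ($E{\left(F \right)} = F F - 7 = F^{2} - 7 = -7 + F^{2}$)
$\sqrt{-10069 + E{\left(133 \right)}} = \sqrt{-10069 - \left(7 - 133^{2}\right)} = \sqrt{-10069 + \left(-7 + 17689\right)} = \sqrt{-10069 + 17682} = \sqrt{7613}$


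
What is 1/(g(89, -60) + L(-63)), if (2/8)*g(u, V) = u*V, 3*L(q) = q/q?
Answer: -3/64079 ≈ -4.6817e-5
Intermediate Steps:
L(q) = ⅓ (L(q) = (q/q)/3 = (⅓)*1 = ⅓)
g(u, V) = 4*V*u (g(u, V) = 4*(u*V) = 4*(V*u) = 4*V*u)
1/(g(89, -60) + L(-63)) = 1/(4*(-60)*89 + ⅓) = 1/(-21360 + ⅓) = 1/(-64079/3) = -3/64079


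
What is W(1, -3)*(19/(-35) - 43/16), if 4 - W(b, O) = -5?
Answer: -16281/560 ≈ -29.073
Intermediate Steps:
W(b, O) = 9 (W(b, O) = 4 - 1*(-5) = 4 + 5 = 9)
W(1, -3)*(19/(-35) - 43/16) = 9*(19/(-35) - 43/16) = 9*(19*(-1/35) - 43*1/16) = 9*(-19/35 - 43/16) = 9*(-1809/560) = -16281/560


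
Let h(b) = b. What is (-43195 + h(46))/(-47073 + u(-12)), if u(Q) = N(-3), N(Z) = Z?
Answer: 14383/15692 ≈ 0.91658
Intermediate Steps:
u(Q) = -3
(-43195 + h(46))/(-47073 + u(-12)) = (-43195 + 46)/(-47073 - 3) = -43149/(-47076) = -43149*(-1/47076) = 14383/15692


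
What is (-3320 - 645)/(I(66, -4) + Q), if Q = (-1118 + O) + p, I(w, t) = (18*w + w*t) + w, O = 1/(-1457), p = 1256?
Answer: -1155401/328699 ≈ -3.5151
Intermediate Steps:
O = -1/1457 ≈ -0.00068634
I(w, t) = 19*w + t*w (I(w, t) = (18*w + t*w) + w = 19*w + t*w)
Q = 201065/1457 (Q = (-1118 - 1/1457) + 1256 = -1628927/1457 + 1256 = 201065/1457 ≈ 138.00)
(-3320 - 645)/(I(66, -4) + Q) = (-3320 - 645)/(66*(19 - 4) + 201065/1457) = -3965/(66*15 + 201065/1457) = -3965/(990 + 201065/1457) = -3965/1643495/1457 = -3965*1457/1643495 = -1155401/328699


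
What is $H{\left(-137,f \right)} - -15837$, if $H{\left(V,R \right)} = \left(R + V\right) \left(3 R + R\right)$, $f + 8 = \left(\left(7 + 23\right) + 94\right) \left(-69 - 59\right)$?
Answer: $1017415677$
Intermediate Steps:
$f = -15880$ ($f = -8 + \left(\left(7 + 23\right) + 94\right) \left(-69 - 59\right) = -8 + \left(30 + 94\right) \left(-128\right) = -8 + 124 \left(-128\right) = -8 - 15872 = -15880$)
$H{\left(V,R \right)} = 4 R \left(R + V\right)$ ($H{\left(V,R \right)} = \left(R + V\right) 4 R = 4 R \left(R + V\right)$)
$H{\left(-137,f \right)} - -15837 = 4 \left(-15880\right) \left(-15880 - 137\right) - -15837 = 4 \left(-15880\right) \left(-16017\right) + 15837 = 1017399840 + 15837 = 1017415677$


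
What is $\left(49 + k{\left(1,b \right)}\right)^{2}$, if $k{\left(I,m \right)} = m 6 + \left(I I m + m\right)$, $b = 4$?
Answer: $6561$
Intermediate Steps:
$k{\left(I,m \right)} = 7 m + m I^{2}$ ($k{\left(I,m \right)} = 6 m + \left(I^{2} m + m\right) = 6 m + \left(m I^{2} + m\right) = 6 m + \left(m + m I^{2}\right) = 7 m + m I^{2}$)
$\left(49 + k{\left(1,b \right)}\right)^{2} = \left(49 + 4 \left(7 + 1^{2}\right)\right)^{2} = \left(49 + 4 \left(7 + 1\right)\right)^{2} = \left(49 + 4 \cdot 8\right)^{2} = \left(49 + 32\right)^{2} = 81^{2} = 6561$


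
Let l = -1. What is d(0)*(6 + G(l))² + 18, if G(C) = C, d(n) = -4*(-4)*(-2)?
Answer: -782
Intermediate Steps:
d(n) = -32 (d(n) = 16*(-2) = -32)
d(0)*(6 + G(l))² + 18 = -32*(6 - 1)² + 18 = -32*5² + 18 = -32*25 + 18 = -800 + 18 = -782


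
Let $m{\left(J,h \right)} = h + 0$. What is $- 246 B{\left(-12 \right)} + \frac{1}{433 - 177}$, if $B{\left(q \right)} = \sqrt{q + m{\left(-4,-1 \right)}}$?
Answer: $\frac{1}{256} - 246 i \sqrt{13} \approx 0.0039063 - 886.97 i$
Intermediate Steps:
$m{\left(J,h \right)} = h$
$B{\left(q \right)} = \sqrt{-1 + q}$ ($B{\left(q \right)} = \sqrt{q - 1} = \sqrt{-1 + q}$)
$- 246 B{\left(-12 \right)} + \frac{1}{433 - 177} = - 246 \sqrt{-1 - 12} + \frac{1}{433 - 177} = - 246 \sqrt{-13} + \frac{1}{256} = - 246 i \sqrt{13} + \frac{1}{256} = \frac{1}{256} - 246 i \sqrt{13}$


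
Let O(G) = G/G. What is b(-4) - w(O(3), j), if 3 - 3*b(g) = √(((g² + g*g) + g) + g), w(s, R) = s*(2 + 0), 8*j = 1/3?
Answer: -1 - 2*√6/3 ≈ -2.6330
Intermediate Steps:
j = 1/24 (j = (⅛)/3 = (⅛)*(⅓) = 1/24 ≈ 0.041667)
O(G) = 1
w(s, R) = 2*s (w(s, R) = s*2 = 2*s)
b(g) = 1 - √(2*g + 2*g²)/3 (b(g) = 1 - √(((g² + g*g) + g) + g)/3 = 1 - √(((g² + g²) + g) + g)/3 = 1 - √((2*g² + g) + g)/3 = 1 - √((g + 2*g²) + g)/3 = 1 - √(2*g + 2*g²)/3)
b(-4) - w(O(3), j) = (1 - √2*√(-4*(1 - 4))/3) - 2 = (1 - √2*√(-4*(-3))/3) - 1*2 = (1 - √2*√12/3) - 2 = (1 - √2*2*√3/3) - 2 = (1 - 2*√6/3) - 2 = -1 - 2*√6/3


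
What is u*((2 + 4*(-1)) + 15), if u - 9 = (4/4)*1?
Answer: 130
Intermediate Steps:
u = 10 (u = 9 + (4/4)*1 = 9 + ((¼)*4)*1 = 9 + 1*1 = 9 + 1 = 10)
u*((2 + 4*(-1)) + 15) = 10*((2 + 4*(-1)) + 15) = 10*((2 - 4) + 15) = 10*(-2 + 15) = 10*13 = 130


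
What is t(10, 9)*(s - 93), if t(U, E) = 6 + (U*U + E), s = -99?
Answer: -22080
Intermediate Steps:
t(U, E) = 6 + E + U**2 (t(U, E) = 6 + (U**2 + E) = 6 + (E + U**2) = 6 + E + U**2)
t(10, 9)*(s - 93) = (6 + 9 + 10**2)*(-99 - 93) = (6 + 9 + 100)*(-192) = 115*(-192) = -22080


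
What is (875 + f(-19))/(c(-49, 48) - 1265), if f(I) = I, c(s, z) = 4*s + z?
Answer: -856/1413 ≈ -0.60580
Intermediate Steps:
c(s, z) = z + 4*s
(875 + f(-19))/(c(-49, 48) - 1265) = (875 - 19)/((48 + 4*(-49)) - 1265) = 856/((48 - 196) - 1265) = 856/(-148 - 1265) = 856/(-1413) = 856*(-1/1413) = -856/1413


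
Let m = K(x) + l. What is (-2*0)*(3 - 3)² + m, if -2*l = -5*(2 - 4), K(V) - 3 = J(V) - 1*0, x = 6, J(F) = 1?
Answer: -1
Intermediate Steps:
K(V) = 4 (K(V) = 3 + (1 - 1*0) = 3 + (1 + 0) = 3 + 1 = 4)
l = -5 (l = -(-5)*(2 - 4)/2 = -(-5)*(-2)/2 = -½*10 = -5)
m = -1 (m = 4 - 5 = -1)
(-2*0)*(3 - 3)² + m = (-2*0)*(3 - 3)² - 1 = 0*0² - 1 = 0*0 - 1 = 0 - 1 = -1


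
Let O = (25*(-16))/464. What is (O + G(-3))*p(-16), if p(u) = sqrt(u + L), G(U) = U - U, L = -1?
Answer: -25*I*sqrt(17)/29 ≈ -3.5544*I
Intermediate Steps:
G(U) = 0
p(u) = sqrt(-1 + u) (p(u) = sqrt(u - 1) = sqrt(-1 + u))
O = -25/29 (O = -400*1/464 = -25/29 ≈ -0.86207)
(O + G(-3))*p(-16) = (-25/29 + 0)*sqrt(-1 - 16) = -25*I*sqrt(17)/29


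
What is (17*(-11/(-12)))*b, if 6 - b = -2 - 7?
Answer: 935/4 ≈ 233.75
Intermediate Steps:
b = 15 (b = 6 - (-2 - 7) = 6 - 1*(-9) = 6 + 9 = 15)
(17*(-11/(-12)))*b = (17*(-11/(-12)))*15 = (17*(-11*(-1/12)))*15 = (17*(11/12))*15 = (187/12)*15 = 935/4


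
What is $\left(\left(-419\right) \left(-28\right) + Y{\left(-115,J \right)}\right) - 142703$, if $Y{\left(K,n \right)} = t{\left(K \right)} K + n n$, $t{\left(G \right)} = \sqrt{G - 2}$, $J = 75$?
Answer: $-125346 - 345 i \sqrt{13} \approx -1.2535 \cdot 10^{5} - 1243.9 i$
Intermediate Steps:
$t{\left(G \right)} = \sqrt{-2 + G}$
$Y{\left(K,n \right)} = n^{2} + K \sqrt{-2 + K}$ ($Y{\left(K,n \right)} = \sqrt{-2 + K} K + n n = K \sqrt{-2 + K} + n^{2} = n^{2} + K \sqrt{-2 + K}$)
$\left(\left(-419\right) \left(-28\right) + Y{\left(-115,J \right)}\right) - 142703 = \left(\left(-419\right) \left(-28\right) + \left(75^{2} - 115 \sqrt{-2 - 115}\right)\right) - 142703 = \left(11732 + \left(5625 - 115 \sqrt{-117}\right)\right) - 142703 = \left(11732 + \left(5625 - 115 \cdot 3 i \sqrt{13}\right)\right) - 142703 = \left(11732 + \left(5625 - 345 i \sqrt{13}\right)\right) - 142703 = \left(17357 - 345 i \sqrt{13}\right) - 142703 = -125346 - 345 i \sqrt{13}$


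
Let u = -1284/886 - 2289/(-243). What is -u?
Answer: -286007/35883 ≈ -7.9705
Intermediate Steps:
u = 286007/35883 (u = -1284*1/886 - 2289*(-1/243) = -642/443 + 763/81 = 286007/35883 ≈ 7.9705)
-u = -1*286007/35883 = -286007/35883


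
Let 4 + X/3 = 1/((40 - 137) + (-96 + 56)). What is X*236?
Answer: -388692/137 ≈ -2837.2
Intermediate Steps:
X = -1647/137 (X = -12 + 3/((40 - 137) + (-96 + 56)) = -12 + 3/(-97 - 40) = -12 + 3/(-137) = -12 + 3*(-1/137) = -12 - 3/137 = -1647/137 ≈ -12.022)
X*236 = -1647/137*236 = -388692/137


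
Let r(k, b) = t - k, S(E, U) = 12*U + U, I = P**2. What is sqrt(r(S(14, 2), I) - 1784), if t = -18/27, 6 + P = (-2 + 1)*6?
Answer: 2*I*sqrt(4074)/3 ≈ 42.552*I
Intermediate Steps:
P = -12 (P = -6 + (-2 + 1)*6 = -6 - 1*6 = -6 - 6 = -12)
I = 144 (I = (-12)**2 = 144)
t = -2/3 (t = -18*1/27 = -2/3 ≈ -0.66667)
S(E, U) = 13*U
r(k, b) = -2/3 - k
sqrt(r(S(14, 2), I) - 1784) = sqrt((-2/3 - 13*2) - 1784) = sqrt((-2/3 - 1*26) - 1784) = sqrt((-2/3 - 26) - 1784) = sqrt(-80/3 - 1784) = sqrt(-5432/3) = 2*I*sqrt(4074)/3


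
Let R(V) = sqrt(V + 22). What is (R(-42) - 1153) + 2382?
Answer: 1229 + 2*I*sqrt(5) ≈ 1229.0 + 4.4721*I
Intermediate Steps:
R(V) = sqrt(22 + V)
(R(-42) - 1153) + 2382 = (sqrt(22 - 42) - 1153) + 2382 = (sqrt(-20) - 1153) + 2382 = (2*I*sqrt(5) - 1153) + 2382 = (-1153 + 2*I*sqrt(5)) + 2382 = 1229 + 2*I*sqrt(5)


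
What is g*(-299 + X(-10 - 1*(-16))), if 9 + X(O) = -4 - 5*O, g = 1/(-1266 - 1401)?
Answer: 114/889 ≈ 0.12823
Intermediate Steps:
g = -1/2667 (g = 1/(-2667) = -1/2667 ≈ -0.00037495)
X(O) = -13 - 5*O (X(O) = -9 + (-4 - 5*O) = -13 - 5*O)
g*(-299 + X(-10 - 1*(-16))) = -(-299 + (-13 - 5*(-10 - 1*(-16))))/2667 = -(-299 + (-13 - 5*(-10 + 16)))/2667 = -(-299 + (-13 - 5*6))/2667 = -(-299 + (-13 - 30))/2667 = -(-299 - 43)/2667 = -1/2667*(-342) = 114/889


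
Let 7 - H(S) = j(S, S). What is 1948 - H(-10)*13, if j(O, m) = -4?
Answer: 1805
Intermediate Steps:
H(S) = 11 (H(S) = 7 - 1*(-4) = 7 + 4 = 11)
1948 - H(-10)*13 = 1948 - 11*13 = 1948 - 1*143 = 1948 - 143 = 1805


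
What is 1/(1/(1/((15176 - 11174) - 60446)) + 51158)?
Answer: -1/5286 ≈ -0.00018918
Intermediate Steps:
1/(1/(1/((15176 - 11174) - 60446)) + 51158) = 1/(1/(1/(4002 - 60446)) + 51158) = 1/(1/(1/(-56444)) + 51158) = 1/(1/(-1/56444) + 51158) = 1/(-56444 + 51158) = 1/(-5286) = -1/5286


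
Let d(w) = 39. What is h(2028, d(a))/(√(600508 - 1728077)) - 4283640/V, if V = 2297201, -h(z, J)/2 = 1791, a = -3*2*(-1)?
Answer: -4283640/2297201 + 3582*I*√1127569/1127569 ≈ -1.8647 + 3.3733*I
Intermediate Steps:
a = 6 (a = -6*(-1) = 6)
h(z, J) = -3582 (h(z, J) = -2*1791 = -3582)
h(2028, d(a))/(√(600508 - 1728077)) - 4283640/V = -3582/√(600508 - 1728077) - 4283640/2297201 = -3582*(-I*√1127569/1127569) - 4283640*1/2297201 = -3582*(-I*√1127569/1127569) - 4283640/2297201 = -(-3582)*I*√1127569/1127569 - 4283640/2297201 = 3582*I*√1127569/1127569 - 4283640/2297201 = -4283640/2297201 + 3582*I*√1127569/1127569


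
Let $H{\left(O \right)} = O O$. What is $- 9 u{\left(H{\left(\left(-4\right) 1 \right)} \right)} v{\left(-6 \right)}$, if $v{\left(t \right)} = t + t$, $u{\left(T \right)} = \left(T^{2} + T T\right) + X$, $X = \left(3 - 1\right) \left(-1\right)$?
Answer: $55080$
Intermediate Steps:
$X = -2$ ($X = 2 \left(-1\right) = -2$)
$H{\left(O \right)} = O^{2}$
$u{\left(T \right)} = -2 + 2 T^{2}$ ($u{\left(T \right)} = \left(T^{2} + T T\right) - 2 = \left(T^{2} + T^{2}\right) - 2 = 2 T^{2} - 2 = -2 + 2 T^{2}$)
$v{\left(t \right)} = 2 t$
$- 9 u{\left(H{\left(\left(-4\right) 1 \right)} \right)} v{\left(-6 \right)} = - 9 \left(-2 + 2 \left(\left(\left(-4\right) 1\right)^{2}\right)^{2}\right) 2 \left(-6\right) = - 9 \left(-2 + 2 \left(\left(-4\right)^{2}\right)^{2}\right) \left(-12\right) = - 9 \left(-2 + 2 \cdot 16^{2}\right) \left(-12\right) = - 9 \left(-2 + 2 \cdot 256\right) \left(-12\right) = - 9 \left(-2 + 512\right) \left(-12\right) = \left(-9\right) 510 \left(-12\right) = \left(-4590\right) \left(-12\right) = 55080$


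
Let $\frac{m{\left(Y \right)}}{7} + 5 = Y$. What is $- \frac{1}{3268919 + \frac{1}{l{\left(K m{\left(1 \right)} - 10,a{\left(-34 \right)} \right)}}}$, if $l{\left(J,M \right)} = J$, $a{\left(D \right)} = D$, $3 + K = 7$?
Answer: $- \frac{122}{398808117} \approx -3.0591 \cdot 10^{-7}$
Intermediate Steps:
$K = 4$ ($K = -3 + 7 = 4$)
$m{\left(Y \right)} = -35 + 7 Y$
$- \frac{1}{3268919 + \frac{1}{l{\left(K m{\left(1 \right)} - 10,a{\left(-34 \right)} \right)}}} = - \frac{1}{3268919 + \frac{1}{4 \left(-35 + 7 \cdot 1\right) - 10}} = - \frac{1}{3268919 + \frac{1}{4 \left(-35 + 7\right) - 10}} = - \frac{1}{3268919 + \frac{1}{4 \left(-28\right) - 10}} = - \frac{1}{3268919 + \frac{1}{-112 - 10}} = - \frac{1}{3268919 + \frac{1}{-122}} = - \frac{1}{3268919 - \frac{1}{122}} = - \frac{1}{\frac{398808117}{122}} = \left(-1\right) \frac{122}{398808117} = - \frac{122}{398808117}$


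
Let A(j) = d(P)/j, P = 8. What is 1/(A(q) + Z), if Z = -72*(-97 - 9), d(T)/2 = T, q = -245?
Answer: 245/1869824 ≈ 0.00013103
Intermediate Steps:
d(T) = 2*T
A(j) = 16/j (A(j) = (2*8)/j = 16/j)
Z = 7632 (Z = -72*(-106) = 7632)
1/(A(q) + Z) = 1/(16/(-245) + 7632) = 1/(16*(-1/245) + 7632) = 1/(-16/245 + 7632) = 1/(1869824/245) = 245/1869824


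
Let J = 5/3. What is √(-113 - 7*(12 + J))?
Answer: I*√1878/3 ≈ 14.445*I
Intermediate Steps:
J = 5/3 (J = 5*(⅓) = 5/3 ≈ 1.6667)
√(-113 - 7*(12 + J)) = √(-113 - 7*(12 + 5/3)) = √(-113 - 7*41/3) = √(-113 - 287/3) = √(-626/3) = I*√1878/3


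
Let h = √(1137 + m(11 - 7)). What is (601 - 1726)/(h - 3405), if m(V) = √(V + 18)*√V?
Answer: 1125/(3405 - √(1137 + 2*√22)) ≈ 0.33371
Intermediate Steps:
m(V) = √V*√(18 + V) (m(V) = √(18 + V)*√V = √V*√(18 + V))
h = √(1137 + 2*√22) (h = √(1137 + √(11 - 7)*√(18 + (11 - 7))) = √(1137 + √4*√(18 + 4)) = √(1137 + 2*√22) ≈ 33.858)
(601 - 1726)/(h - 3405) = (601 - 1726)/(√(1137 + 2*√22) - 3405) = -1125/(-3405 + √(1137 + 2*√22))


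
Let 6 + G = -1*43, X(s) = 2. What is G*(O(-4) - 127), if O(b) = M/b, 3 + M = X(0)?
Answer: 24843/4 ≈ 6210.8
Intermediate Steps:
M = -1 (M = -3 + 2 = -1)
G = -49 (G = -6 - 1*43 = -6 - 43 = -49)
O(b) = -1/b
G*(O(-4) - 127) = -49*(-1/(-4) - 127) = -49*(-1*(-¼) - 127) = -49*(¼ - 127) = -49*(-507/4) = 24843/4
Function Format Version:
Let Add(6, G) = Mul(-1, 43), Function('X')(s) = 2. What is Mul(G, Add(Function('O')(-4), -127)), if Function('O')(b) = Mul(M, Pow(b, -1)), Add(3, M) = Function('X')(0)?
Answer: Rational(24843, 4) ≈ 6210.8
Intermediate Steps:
M = -1 (M = Add(-3, 2) = -1)
G = -49 (G = Add(-6, Mul(-1, 43)) = Add(-6, -43) = -49)
Function('O')(b) = Mul(-1, Pow(b, -1))
Mul(G, Add(Function('O')(-4), -127)) = Mul(-49, Add(Mul(-1, Pow(-4, -1)), -127)) = Mul(-49, Add(Mul(-1, Rational(-1, 4)), -127)) = Mul(-49, Add(Rational(1, 4), -127)) = Mul(-49, Rational(-507, 4)) = Rational(24843, 4)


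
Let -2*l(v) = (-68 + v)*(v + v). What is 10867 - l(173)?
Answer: 29032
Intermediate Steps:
l(v) = -v*(-68 + v) (l(v) = -(-68 + v)*(v + v)/2 = -(-68 + v)*2*v/2 = -v*(-68 + v))
10867 - l(173) = 10867 - 173*(68 - 1*173) = 10867 - 173*(68 - 173) = 10867 - 173*(-105) = 10867 - 1*(-18165) = 10867 + 18165 = 29032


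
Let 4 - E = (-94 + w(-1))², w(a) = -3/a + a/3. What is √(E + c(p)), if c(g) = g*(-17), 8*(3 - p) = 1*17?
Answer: I*√1202782/12 ≈ 91.393*I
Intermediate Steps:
w(a) = -3/a + a/3 (w(a) = -3/a + a*(⅓) = -3/a + a/3)
E = -75040/9 (E = 4 - (-94 + (-3/(-1) + (⅓)*(-1)))² = 4 - (-94 + (-3*(-1) - ⅓))² = 4 - (-94 + (3 - ⅓))² = 4 - (-94 + 8/3)² = 4 - (-274/3)² = 4 - 1*75076/9 = 4 - 75076/9 = -75040/9 ≈ -8337.8)
p = 7/8 (p = 3 - 17/8 = 7/8 ≈ 0.87500)
c(g) = -17*g
√(E + c(p)) = √(-75040/9 - 17*7/8) = √(-75040/9 - 119/8) = √(-601391/72) = I*√1202782/12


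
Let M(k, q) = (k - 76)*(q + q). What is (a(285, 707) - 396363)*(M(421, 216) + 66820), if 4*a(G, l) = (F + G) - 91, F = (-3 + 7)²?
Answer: -85547584530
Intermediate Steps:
F = 16 (F = 4² = 16)
M(k, q) = 2*q*(-76 + k) (M(k, q) = (-76 + k)*(2*q) = 2*q*(-76 + k))
a(G, l) = -75/4 + G/4 (a(G, l) = ((16 + G) - 91)/4 = (-75 + G)/4 = -75/4 + G/4)
(a(285, 707) - 396363)*(M(421, 216) + 66820) = ((-75/4 + (¼)*285) - 396363)*(2*216*(-76 + 421) + 66820) = ((-75/4 + 285/4) - 396363)*(2*216*345 + 66820) = (105/2 - 396363)*(149040 + 66820) = -792621/2*215860 = -85547584530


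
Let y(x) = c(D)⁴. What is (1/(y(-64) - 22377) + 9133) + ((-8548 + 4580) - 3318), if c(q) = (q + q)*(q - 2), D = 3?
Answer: 38936606/21081 ≈ 1847.0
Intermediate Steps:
c(q) = 2*q*(-2 + q) (c(q) = (2*q)*(-2 + q) = 2*q*(-2 + q))
y(x) = 1296 (y(x) = (2*3*(-2 + 3))⁴ = (2*3*1)⁴ = 6⁴ = 1296)
(1/(y(-64) - 22377) + 9133) + ((-8548 + 4580) - 3318) = (1/(1296 - 22377) + 9133) + ((-8548 + 4580) - 3318) = (1/(-21081) + 9133) + (-3968 - 3318) = (-1/21081 + 9133) - 7286 = 192532772/21081 - 7286 = 38936606/21081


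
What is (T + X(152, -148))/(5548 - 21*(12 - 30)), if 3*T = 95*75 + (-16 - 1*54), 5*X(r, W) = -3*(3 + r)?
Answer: 3388/8889 ≈ 0.38115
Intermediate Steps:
X(r, W) = -9/5 - 3*r/5 (X(r, W) = (-3*(3 + r))/5 = (-9 - 3*r)/5 = -9/5 - 3*r/5)
T = 7055/3 (T = (95*75 + (-16 - 1*54))/3 = (7125 + (-16 - 54))/3 = (7125 - 70)/3 = (1/3)*7055 = 7055/3 ≈ 2351.7)
(T + X(152, -148))/(5548 - 21*(12 - 30)) = (7055/3 + (-9/5 - 3/5*152))/(5548 - 21*(12 - 30)) = (7055/3 + (-9/5 - 456/5))/(5548 - 21*(-18)) = (7055/3 - 93)/(5548 + 378) = (6776/3)/5926 = (6776/3)*(1/5926) = 3388/8889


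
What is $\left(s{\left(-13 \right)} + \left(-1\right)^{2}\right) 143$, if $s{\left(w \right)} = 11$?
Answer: $1716$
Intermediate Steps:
$\left(s{\left(-13 \right)} + \left(-1\right)^{2}\right) 143 = \left(11 + \left(-1\right)^{2}\right) 143 = \left(11 + 1\right) 143 = 12 \cdot 143 = 1716$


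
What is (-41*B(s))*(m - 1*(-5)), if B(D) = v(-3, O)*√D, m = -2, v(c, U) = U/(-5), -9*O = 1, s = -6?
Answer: -41*I*√6/15 ≈ -6.6953*I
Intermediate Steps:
O = -⅑ (O = -⅑*1 = -⅑ ≈ -0.11111)
v(c, U) = -U/5 (v(c, U) = U*(-⅕) = -U/5)
B(D) = √D/45 (B(D) = (-⅕*(-⅑))*√D = √D/45)
(-41*B(s))*(m - 1*(-5)) = (-41*√(-6)/45)*(-2 - 1*(-5)) = (-41*I*√6/45)*(-2 + 5) = -41*I*√6/45*3 = -41*I*√6/15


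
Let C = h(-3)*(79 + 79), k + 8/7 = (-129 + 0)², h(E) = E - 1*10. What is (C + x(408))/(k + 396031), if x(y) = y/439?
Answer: -3154543/634068772 ≈ -0.0049751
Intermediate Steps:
x(y) = y/439 (x(y) = y*(1/439) = y/439)
h(E) = -10 + E (h(E) = E - 10 = -10 + E)
k = 116479/7 (k = -8/7 + (-129 + 0)² = -8/7 + (-129)² = -8/7 + 16641 = 116479/7 ≈ 16640.)
C = -2054 (C = (-10 - 3)*(79 + 79) = -13*158 = -2054)
(C + x(408))/(k + 396031) = (-2054 + (1/439)*408)/(116479/7 + 396031) = (-2054 + 408/439)/(2888696/7) = -901298/439*7/2888696 = -3154543/634068772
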